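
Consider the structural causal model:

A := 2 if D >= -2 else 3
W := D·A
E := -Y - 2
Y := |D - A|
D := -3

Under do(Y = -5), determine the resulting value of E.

3

Intervening sets Y = -5 and removes its equation (Y := |D - A|).
E = -Y - 2  [with Y=-5]  = 3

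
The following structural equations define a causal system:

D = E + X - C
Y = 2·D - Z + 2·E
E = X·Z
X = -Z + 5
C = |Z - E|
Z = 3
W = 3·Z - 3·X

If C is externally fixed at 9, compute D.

-1

The intervention breaks the incoming arrows to C: C = |Z - E| no longer applies, and C = 9.
X = -Z + 5  [with Z=3]  = 2
E = X·Z  [with X=2, Z=3]  = 6
D = E + X - C  [with E=6, X=2, C=9]  = -1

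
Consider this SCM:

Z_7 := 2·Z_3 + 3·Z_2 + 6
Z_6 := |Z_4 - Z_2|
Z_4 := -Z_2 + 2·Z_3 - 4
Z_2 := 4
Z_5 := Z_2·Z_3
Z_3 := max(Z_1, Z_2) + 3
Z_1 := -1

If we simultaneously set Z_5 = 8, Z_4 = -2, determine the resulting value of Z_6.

6

Setting Z_5 = 8, Z_4 = -2 by intervention discards those variables' equations.
Z_6 = |Z_4 - Z_2|  [with Z_4=-2, Z_2=4]  = 6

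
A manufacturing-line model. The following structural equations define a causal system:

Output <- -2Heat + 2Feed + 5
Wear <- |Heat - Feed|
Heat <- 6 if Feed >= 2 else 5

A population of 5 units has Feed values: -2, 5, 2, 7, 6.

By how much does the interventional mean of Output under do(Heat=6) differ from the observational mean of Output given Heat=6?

-2.8

Under do(Heat=6), Heat's equation is replaced by Heat=6 for every unit. Per-unit Output: -11, 3, -3, 7, 5. Mean = 0.2.
Observing Heat=6 restricts to units where Heat's equation naturally yields 6: Feed ∈ {5, 2, 7, 6}. In that subpopulation Output = 3, -3, 7, 5, mean 3.
Difference = 0.2 − 3 = -2.8.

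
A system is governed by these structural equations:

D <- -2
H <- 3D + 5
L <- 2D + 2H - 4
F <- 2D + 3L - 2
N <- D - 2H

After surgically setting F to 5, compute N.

Intervening sets F = 5 and removes its equation (F <- 2D + 3L - 2).
No directed path runs from F to N, so N keeps its natural value.
H = 3D + 5  [with D=-2]  = -1
N = D - 2H  [with D=-2, H=-1]  = 0

0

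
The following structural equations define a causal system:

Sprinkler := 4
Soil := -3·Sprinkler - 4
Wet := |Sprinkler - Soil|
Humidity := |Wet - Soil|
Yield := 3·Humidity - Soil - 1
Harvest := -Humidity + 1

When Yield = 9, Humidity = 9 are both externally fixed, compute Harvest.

Setting Yield = 9, Humidity = 9 by intervention discards those variables' equations.
Harvest = -Humidity + 1  [with Humidity=9]  = -8

-8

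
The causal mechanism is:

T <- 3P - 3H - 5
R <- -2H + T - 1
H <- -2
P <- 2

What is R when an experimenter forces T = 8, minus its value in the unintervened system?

The intervention breaks the incoming arrows to T: T <- 3P - 3H - 5 no longer applies, and T = 8.
R = -2H + T - 1  [with H=-2, T=8]  = 11
Without intervention: T = 3P - 3H - 5  [with P=2, H=-2]  = 7; R = -2H + T - 1  [with H=-2, T=7]  = 10.
Change = 11 − 10 = 1.

1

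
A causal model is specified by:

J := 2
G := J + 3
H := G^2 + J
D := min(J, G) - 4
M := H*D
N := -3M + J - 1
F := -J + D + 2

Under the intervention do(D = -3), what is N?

Under do(D=-3), the mechanism D := min(J, G) - 4 is discarded; D is fixed at -3.
G = J + 3  [with J=2]  = 5
H = G^2 + J  [with G=5, J=2]  = 27
M = H*D  [with H=27, D=-3]  = -81
N = -3M + J - 1  [with M=-81, J=2]  = 244

244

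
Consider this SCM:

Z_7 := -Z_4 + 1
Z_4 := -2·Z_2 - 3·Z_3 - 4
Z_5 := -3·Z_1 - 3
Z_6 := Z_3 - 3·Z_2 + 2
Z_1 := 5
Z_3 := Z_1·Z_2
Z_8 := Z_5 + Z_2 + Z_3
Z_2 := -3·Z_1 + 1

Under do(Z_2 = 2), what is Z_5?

do(Z_2=2) replaces the equation Z_2 := -3·Z_1 + 1 with the constant Z_2 = 2.
Since Z_5 is not a descendant of the intervened variable, it is unaffected.
Z_5 = -3·Z_1 - 3  [with Z_1=5]  = -18

-18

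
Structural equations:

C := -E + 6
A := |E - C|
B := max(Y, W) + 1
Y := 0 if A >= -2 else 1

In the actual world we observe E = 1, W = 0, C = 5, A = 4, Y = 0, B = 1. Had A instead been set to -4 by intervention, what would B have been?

2

Under do(A=-4), the mechanism A := |E - C| is discarded; A is fixed at -4.
Y = 0 if A >= -2 else 1  [with A=-4]  = 1
B = max(Y, W) + 1  [with Y=1, W=0]  = 2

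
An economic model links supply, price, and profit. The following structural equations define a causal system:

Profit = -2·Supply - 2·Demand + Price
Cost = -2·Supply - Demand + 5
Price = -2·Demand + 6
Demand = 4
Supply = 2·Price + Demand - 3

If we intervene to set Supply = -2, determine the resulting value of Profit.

-6

do(Supply=-2) replaces the equation Supply = 2·Price + Demand - 3 with the constant Supply = -2.
Price = -2·Demand + 6  [with Demand=4]  = -2
Profit = -2·Supply - 2·Demand + Price  [with Supply=-2, Demand=4, Price=-2]  = -6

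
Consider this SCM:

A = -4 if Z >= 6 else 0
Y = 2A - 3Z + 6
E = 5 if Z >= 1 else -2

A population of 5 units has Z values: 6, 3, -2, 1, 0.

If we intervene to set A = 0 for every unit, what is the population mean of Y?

1.2

do(A=0) breaks A's dependence on Z. With A=0 fixed, Y across the units is -12, -3, 12, 3, 6, mean 1.2.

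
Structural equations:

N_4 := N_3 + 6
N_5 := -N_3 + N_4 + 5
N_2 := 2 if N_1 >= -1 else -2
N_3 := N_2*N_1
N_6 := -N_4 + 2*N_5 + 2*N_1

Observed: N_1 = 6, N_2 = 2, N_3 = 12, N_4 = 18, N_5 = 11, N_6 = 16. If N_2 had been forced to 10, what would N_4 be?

66

Under do(N_2=10), the mechanism N_2 := 2 if N_1 >= -1 else -2 is discarded; N_2 is fixed at 10.
N_3 = N_2*N_1  [with N_2=10, N_1=6]  = 60
N_4 = N_3 + 6  [with N_3=60]  = 66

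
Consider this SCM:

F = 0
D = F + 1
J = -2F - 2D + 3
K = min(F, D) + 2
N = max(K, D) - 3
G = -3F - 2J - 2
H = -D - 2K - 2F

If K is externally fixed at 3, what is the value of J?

Under do(K=3), the mechanism K = min(F, D) + 2 is discarded; K is fixed at 3.
Since J is not a descendant of the intervened variable, it is unaffected.
D = F + 1  [with F=0]  = 1
J = -2F - 2D + 3  [with F=0, D=1]  = 1

1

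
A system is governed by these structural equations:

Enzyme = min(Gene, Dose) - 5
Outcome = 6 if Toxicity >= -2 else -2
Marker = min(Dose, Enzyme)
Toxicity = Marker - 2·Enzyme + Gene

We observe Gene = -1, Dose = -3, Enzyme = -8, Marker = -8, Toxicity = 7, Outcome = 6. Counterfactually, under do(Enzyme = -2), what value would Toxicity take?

0

do(Enzyme=-2) replaces the equation Enzyme = min(Gene, Dose) - 5 with the constant Enzyme = -2.
Marker = min(Dose, Enzyme)  [with Dose=-3, Enzyme=-2]  = -3
Toxicity = Marker - 2·Enzyme + Gene  [with Marker=-3, Enzyme=-2, Gene=-1]  = 0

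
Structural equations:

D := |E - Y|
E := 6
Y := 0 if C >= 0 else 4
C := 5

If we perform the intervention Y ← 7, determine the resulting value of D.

The intervention breaks the incoming arrows to Y: Y := 0 if C >= 0 else 4 no longer applies, and Y = 7.
D = |E - Y|  [with E=6, Y=7]  = 1

1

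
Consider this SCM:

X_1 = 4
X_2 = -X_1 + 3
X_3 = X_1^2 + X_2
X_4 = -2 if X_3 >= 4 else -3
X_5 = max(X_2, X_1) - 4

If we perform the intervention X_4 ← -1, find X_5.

0

Intervening sets X_4 = -1 and removes its equation (X_4 = -2 if X_3 >= 4 else -3).
No directed path runs from X_4 to X_5, so X_5 keeps its natural value.
X_2 = -X_1 + 3  [with X_1=4]  = -1
X_5 = max(X_2, X_1) - 4  [with X_2=-1, X_1=4]  = 0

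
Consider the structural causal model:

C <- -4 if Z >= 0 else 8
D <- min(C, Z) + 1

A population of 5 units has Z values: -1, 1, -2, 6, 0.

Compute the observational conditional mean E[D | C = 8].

-0.5

Observing C=8 restricts to units where C's equation naturally yields 8: Z ∈ {-1, -2}. In that subpopulation D = 0, -1, mean -0.5.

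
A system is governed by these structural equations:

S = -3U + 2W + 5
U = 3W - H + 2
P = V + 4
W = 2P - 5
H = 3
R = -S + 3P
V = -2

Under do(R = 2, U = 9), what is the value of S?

Setting R = 2, U = 9 by intervention discards those variables' equations.
P = V + 4  [with V=-2]  = 2
W = 2P - 5  [with P=2]  = -1
S = -3U + 2W + 5  [with U=9, W=-1]  = -24

-24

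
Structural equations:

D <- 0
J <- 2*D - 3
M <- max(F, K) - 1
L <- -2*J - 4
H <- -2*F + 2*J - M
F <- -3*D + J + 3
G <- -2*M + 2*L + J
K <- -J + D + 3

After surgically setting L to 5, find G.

do(L=5) replaces the equation L <- -2*J - 4 with the constant L = 5.
J = 2*D - 3  [with D=0]  = -3
F = -3*D + J + 3  [with D=0, J=-3]  = 0
K = -J + D + 3  [with J=-3, D=0]  = 6
M = max(F, K) - 1  [with F=0, K=6]  = 5
G = -2*M + 2*L + J  [with M=5, L=5, J=-3]  = -3

-3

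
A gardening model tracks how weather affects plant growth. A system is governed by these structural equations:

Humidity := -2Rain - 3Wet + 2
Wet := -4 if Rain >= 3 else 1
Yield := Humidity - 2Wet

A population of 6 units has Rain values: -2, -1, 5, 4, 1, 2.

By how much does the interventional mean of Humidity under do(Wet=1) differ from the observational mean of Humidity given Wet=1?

-3

Every unit gets Wet=1 under the intervention. Humidity values become 3, 1, -11, -9, -3, -5; E[Humidity|do(Wet=1)] = -4.
Observing Wet=1 restricts to units where Wet's equation naturally yields 1: Rain ∈ {-2, -1, 1, 2}. In that subpopulation Humidity = 3, 1, -3, -5, mean -1.
Difference = -4 − (-1) = -3.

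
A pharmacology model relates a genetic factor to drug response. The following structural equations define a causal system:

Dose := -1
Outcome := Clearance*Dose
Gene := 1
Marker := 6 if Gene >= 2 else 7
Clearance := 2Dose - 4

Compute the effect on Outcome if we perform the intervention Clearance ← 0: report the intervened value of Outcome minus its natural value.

Intervening sets Clearance = 0 and removes its equation (Clearance := 2Dose - 4).
Outcome = Clearance*Dose  [with Clearance=0, Dose=-1]  = 0
Without intervention: Clearance = 2Dose - 4  [with Dose=-1]  = -6; Outcome = Clearance*Dose  [with Clearance=-6, Dose=-1]  = 6.
Change = 0 − 6 = -6.

-6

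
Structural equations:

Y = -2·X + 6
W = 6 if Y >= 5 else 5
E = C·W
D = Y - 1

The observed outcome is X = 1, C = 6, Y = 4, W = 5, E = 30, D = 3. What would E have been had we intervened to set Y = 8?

do(Y=8) replaces the equation Y = -2·X + 6 with the constant Y = 8.
W = 6 if Y >= 5 else 5  [with Y=8]  = 6
E = C·W  [with C=6, W=6]  = 36

36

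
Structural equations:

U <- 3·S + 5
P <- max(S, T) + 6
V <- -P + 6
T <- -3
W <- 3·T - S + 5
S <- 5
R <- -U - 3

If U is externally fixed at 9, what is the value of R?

-12

Intervening sets U = 9 and removes its equation (U <- 3·S + 5).
R = -U - 3  [with U=9]  = -12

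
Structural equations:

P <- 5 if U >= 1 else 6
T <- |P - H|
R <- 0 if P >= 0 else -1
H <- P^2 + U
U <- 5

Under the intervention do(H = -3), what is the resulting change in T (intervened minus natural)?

-17

Intervening sets H = -3 and removes its equation (H <- P^2 + U).
P = 5 if U >= 1 else 6  [with U=5]  = 5
T = |P - H|  [with P=5, H=-3]  = 8
Without intervention: P = 5 if U >= 1 else 6  [with U=5]  = 5; H = P^2 + U  [with P=5, U=5]  = 30; T = |P - H|  [with P=5, H=30]  = 25.
Change = 8 − 25 = -17.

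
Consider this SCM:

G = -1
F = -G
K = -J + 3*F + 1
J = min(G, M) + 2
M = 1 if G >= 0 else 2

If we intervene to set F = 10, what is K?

do(F=10) replaces the equation F = -G with the constant F = 10.
M = 1 if G >= 0 else 2  [with G=-1]  = 2
J = min(G, M) + 2  [with G=-1, M=2]  = 1
K = -J + 3*F + 1  [with J=1, F=10]  = 30

30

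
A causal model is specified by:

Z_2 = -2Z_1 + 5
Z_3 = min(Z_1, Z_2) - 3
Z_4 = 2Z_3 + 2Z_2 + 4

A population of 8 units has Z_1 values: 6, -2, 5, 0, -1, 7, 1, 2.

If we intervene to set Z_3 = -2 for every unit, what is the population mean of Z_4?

1

do(Z_3=-2) breaks Z_3's dependence on Z_1. With Z_3=-2 fixed, Z_4 across the units is -14, 18, -10, 10, 14, -18, 6, 2, mean 1.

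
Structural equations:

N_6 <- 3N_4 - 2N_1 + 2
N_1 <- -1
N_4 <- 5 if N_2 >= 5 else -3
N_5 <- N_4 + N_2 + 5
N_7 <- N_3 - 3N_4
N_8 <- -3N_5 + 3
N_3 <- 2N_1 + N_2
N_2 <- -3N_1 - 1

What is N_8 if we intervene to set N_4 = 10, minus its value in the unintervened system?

do(N_4=10) replaces the equation N_4 <- 5 if N_2 >= 5 else -3 with the constant N_4 = 10.
N_2 = -3N_1 - 1  [with N_1=-1]  = 2
N_5 = N_4 + N_2 + 5  [with N_4=10, N_2=2]  = 17
N_8 = -3N_5 + 3  [with N_5=17]  = -48
Without intervention: N_2 = -3N_1 - 1  [with N_1=-1]  = 2; N_4 = 5 if N_2 >= 5 else -3  [with N_2=2]  = -3; N_5 = N_4 + N_2 + 5  [with N_4=-3, N_2=2]  = 4; N_8 = -3N_5 + 3  [with N_5=4]  = -9.
Change = -48 − (-9) = -39.

-39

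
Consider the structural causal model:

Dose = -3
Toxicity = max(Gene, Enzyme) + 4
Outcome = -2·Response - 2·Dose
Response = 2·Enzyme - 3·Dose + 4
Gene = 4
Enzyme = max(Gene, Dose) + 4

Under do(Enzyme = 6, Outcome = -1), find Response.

25

Setting Enzyme = 6, Outcome = -1 by intervention discards those variables' equations.
Response = 2·Enzyme - 3·Dose + 4  [with Enzyme=6, Dose=-3]  = 25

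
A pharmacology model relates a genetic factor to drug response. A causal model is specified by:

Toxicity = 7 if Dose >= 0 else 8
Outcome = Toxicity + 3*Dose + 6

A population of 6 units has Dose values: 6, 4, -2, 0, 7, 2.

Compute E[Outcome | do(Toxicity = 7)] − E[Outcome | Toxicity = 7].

do(Toxicity=7) breaks Toxicity's dependence on Dose. With Toxicity=7 fixed, Outcome across the units is 31, 25, 7, 13, 34, 19, mean 21.5.
E[Outcome|Toxicity=7] averages over only the 5 units with Toxicity=7 (Dose = 6, 4, 0, 7, 2): Outcome = 31, 25, 13, 34, 19, mean 24.4.
Difference = 21.5 − 24.4 = -2.9.

-2.9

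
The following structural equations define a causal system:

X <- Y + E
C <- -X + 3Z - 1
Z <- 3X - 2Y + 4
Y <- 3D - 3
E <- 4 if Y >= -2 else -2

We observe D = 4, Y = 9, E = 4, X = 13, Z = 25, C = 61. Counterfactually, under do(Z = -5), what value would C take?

The intervention breaks the incoming arrows to Z: Z <- 3X - 2Y + 4 no longer applies, and Z = -5.
Y = 3D - 3  [with D=4]  = 9
E = 4 if Y >= -2 else -2  [with Y=9]  = 4
X = Y + E  [with Y=9, E=4]  = 13
C = -X + 3Z - 1  [with X=13, Z=-5]  = -29

-29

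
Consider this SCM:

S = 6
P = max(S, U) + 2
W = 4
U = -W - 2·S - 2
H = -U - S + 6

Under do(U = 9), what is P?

11

do(U=9) replaces the equation U = -W - 2·S - 2 with the constant U = 9.
P = max(S, U) + 2  [with S=6, U=9]  = 11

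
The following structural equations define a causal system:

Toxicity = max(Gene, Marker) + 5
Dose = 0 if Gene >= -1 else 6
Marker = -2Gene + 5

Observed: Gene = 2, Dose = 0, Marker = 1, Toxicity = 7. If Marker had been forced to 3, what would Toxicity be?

The intervention breaks the incoming arrows to Marker: Marker = -2Gene + 5 no longer applies, and Marker = 3.
Toxicity = max(Gene, Marker) + 5  [with Gene=2, Marker=3]  = 8

8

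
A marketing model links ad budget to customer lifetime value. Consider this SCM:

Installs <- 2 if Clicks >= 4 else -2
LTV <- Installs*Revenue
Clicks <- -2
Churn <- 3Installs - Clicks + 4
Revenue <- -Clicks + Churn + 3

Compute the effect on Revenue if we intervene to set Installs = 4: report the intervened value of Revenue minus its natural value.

Under do(Installs=4), the mechanism Installs <- 2 if Clicks >= 4 else -2 is discarded; Installs is fixed at 4.
Churn = 3Installs - Clicks + 4  [with Installs=4, Clicks=-2]  = 18
Revenue = -Clicks + Churn + 3  [with Clicks=-2, Churn=18]  = 23
Without intervention: Installs = 2 if Clicks >= 4 else -2  [with Clicks=-2]  = -2; Churn = 3Installs - Clicks + 4  [with Installs=-2, Clicks=-2]  = 0; Revenue = -Clicks + Churn + 3  [with Clicks=-2, Churn=0]  = 5.
Change = 23 − 5 = 18.

18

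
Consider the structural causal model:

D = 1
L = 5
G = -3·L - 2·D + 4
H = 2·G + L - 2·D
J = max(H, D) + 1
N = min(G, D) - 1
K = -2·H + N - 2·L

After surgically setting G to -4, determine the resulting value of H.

The intervention breaks the incoming arrows to G: G = -3·L - 2·D + 4 no longer applies, and G = -4.
H = 2·G + L - 2·D  [with G=-4, L=5, D=1]  = -5

-5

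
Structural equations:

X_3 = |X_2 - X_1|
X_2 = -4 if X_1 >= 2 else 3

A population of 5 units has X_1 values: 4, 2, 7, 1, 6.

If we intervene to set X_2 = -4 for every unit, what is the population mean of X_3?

Every unit gets X_2=-4 under the intervention. X_3 values become 8, 6, 11, 5, 10; E[X_3|do(X_2=-4)] = 8.

8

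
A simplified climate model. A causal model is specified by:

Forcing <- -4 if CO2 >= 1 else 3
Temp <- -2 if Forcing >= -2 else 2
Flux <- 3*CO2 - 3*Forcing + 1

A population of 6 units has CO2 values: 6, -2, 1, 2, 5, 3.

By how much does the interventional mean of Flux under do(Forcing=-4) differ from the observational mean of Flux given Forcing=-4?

-2.7

do(Forcing=-4) breaks Forcing's dependence on CO2. With Forcing=-4 fixed, Flux across the units is 31, 7, 16, 19, 28, 22, mean 20.5.
Observing Forcing=-4 restricts to units where Forcing's equation naturally yields -4: CO2 ∈ {6, 1, 2, 5, 3}. In that subpopulation Flux = 31, 16, 19, 28, 22, mean 23.2.
Difference = 20.5 − 23.2 = -2.7.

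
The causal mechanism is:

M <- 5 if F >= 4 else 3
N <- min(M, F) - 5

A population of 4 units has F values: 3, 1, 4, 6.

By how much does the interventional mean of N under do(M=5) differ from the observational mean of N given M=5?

Every unit gets M=5 under the intervention. N values become -2, -4, -1, 0; E[N|do(M=5)] = -1.75.
E[N|M=5] averages over only the 2 units with M=5 (F = 4, 6): N = -1, 0, mean -0.5.
Difference = -1.75 − (-0.5) = -1.25.

-1.25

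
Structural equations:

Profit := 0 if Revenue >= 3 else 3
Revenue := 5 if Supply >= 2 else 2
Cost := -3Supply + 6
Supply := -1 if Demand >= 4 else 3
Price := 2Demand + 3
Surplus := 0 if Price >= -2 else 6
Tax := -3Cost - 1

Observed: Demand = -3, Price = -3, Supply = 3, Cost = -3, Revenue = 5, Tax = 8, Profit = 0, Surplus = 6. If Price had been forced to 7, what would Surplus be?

0

do(Price=7) replaces the equation Price := 2Demand + 3 with the constant Price = 7.
Surplus = 0 if Price >= -2 else 6  [with Price=7]  = 0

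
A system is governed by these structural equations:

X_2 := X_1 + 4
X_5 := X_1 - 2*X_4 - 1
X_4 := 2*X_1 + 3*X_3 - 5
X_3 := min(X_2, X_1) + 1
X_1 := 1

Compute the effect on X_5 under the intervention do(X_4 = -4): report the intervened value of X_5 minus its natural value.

Intervening sets X_4 = -4 and removes its equation (X_4 := 2*X_1 + 3*X_3 - 5).
X_5 = X_1 - 2*X_4 - 1  [with X_1=1, X_4=-4]  = 8
Without intervention: X_2 = X_1 + 4  [with X_1=1]  = 5; X_3 = min(X_2, X_1) + 1  [with X_2=5, X_1=1]  = 2; X_4 = 2*X_1 + 3*X_3 - 5  [with X_1=1, X_3=2]  = 3; X_5 = X_1 - 2*X_4 - 1  [with X_1=1, X_4=3]  = -6.
Change = 8 − (-6) = 14.

14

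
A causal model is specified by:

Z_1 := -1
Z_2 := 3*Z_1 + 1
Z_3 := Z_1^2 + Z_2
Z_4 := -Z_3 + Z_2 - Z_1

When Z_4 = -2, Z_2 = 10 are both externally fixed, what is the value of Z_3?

Setting Z_4 = -2, Z_2 = 10 by intervention discards those variables' equations.
Z_3 = Z_1^2 + Z_2  [with Z_1=-1, Z_2=10]  = 11

11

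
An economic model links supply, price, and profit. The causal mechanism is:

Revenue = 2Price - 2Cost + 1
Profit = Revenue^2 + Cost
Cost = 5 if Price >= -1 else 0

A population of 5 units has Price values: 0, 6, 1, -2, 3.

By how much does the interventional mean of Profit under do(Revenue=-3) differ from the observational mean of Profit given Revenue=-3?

1.5

Every unit gets Revenue=-3 under the intervention. Profit values become 14, 14, 14, 9, 14; E[Profit|do(Revenue=-3)] = 13.
Conditioning on Revenue=-3 selects the 2 unit(s) with Price ∈ {-2, 3}. Their Profit values: 9, 14. Mean = 11.5.
Difference = 13 − 11.5 = 1.5.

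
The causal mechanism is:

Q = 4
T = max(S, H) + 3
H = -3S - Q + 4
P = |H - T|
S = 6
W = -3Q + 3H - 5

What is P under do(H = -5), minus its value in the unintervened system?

-13

do(H=-5) replaces the equation H = -3S - Q + 4 with the constant H = -5.
T = max(S, H) + 3  [with S=6, H=-5]  = 9
P = |H - T|  [with H=-5, T=9]  = 14
Without intervention: H = -3S - Q + 4  [with S=6, Q=4]  = -18; T = max(S, H) + 3  [with S=6, H=-18]  = 9; P = |H - T|  [with H=-18, T=9]  = 27.
Change = 14 − 27 = -13.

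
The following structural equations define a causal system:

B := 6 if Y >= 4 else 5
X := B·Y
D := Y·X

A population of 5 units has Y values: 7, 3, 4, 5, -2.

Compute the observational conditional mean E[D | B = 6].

E[D|B=6] averages over only the 3 units with B=6 (Y = 7, 4, 5): D = 294, 96, 150, mean 180.

180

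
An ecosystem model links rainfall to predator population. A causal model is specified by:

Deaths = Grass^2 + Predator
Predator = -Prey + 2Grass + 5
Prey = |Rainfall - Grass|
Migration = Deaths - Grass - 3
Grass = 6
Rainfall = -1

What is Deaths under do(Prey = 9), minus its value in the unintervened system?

-2

do(Prey=9) replaces the equation Prey = |Rainfall - Grass| with the constant Prey = 9.
Predator = -Prey + 2Grass + 5  [with Prey=9, Grass=6]  = 8
Deaths = Grass^2 + Predator  [with Grass=6, Predator=8]  = 44
Without intervention: Prey = |Rainfall - Grass|  [with Rainfall=-1, Grass=6]  = 7; Predator = -Prey + 2Grass + 5  [with Prey=7, Grass=6]  = 10; Deaths = Grass^2 + Predator  [with Grass=6, Predator=10]  = 46.
Change = 44 − 46 = -2.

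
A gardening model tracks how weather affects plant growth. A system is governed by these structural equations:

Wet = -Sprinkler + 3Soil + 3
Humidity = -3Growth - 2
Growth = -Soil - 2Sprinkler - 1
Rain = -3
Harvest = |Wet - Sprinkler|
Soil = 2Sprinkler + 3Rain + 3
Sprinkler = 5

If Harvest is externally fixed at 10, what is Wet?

10

Under do(Harvest=10), the mechanism Harvest = |Wet - Sprinkler| is discarded; Harvest is fixed at 10.
Since Wet is not a descendant of the intervened variable, it is unaffected.
Soil = 2Sprinkler + 3Rain + 3  [with Sprinkler=5, Rain=-3]  = 4
Wet = -Sprinkler + 3Soil + 3  [with Sprinkler=5, Soil=4]  = 10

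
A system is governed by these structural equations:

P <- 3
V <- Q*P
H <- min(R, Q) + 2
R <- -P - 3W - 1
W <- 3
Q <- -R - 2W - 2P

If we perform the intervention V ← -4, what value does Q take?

do(V=-4) replaces the equation V <- Q*P with the constant V = -4.
No directed path runs from V to Q, so Q keeps its natural value.
R = -P - 3W - 1  [with P=3, W=3]  = -13
Q = -R - 2W - 2P  [with R=-13, W=3, P=3]  = 1

1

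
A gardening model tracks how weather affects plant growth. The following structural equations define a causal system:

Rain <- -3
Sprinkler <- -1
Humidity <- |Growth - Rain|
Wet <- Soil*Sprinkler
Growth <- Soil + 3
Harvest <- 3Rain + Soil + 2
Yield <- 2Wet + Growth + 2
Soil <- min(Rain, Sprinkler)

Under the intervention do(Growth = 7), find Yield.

15

Under do(Growth=7), the mechanism Growth <- Soil + 3 is discarded; Growth is fixed at 7.
Soil = min(Rain, Sprinkler)  [with Rain=-3, Sprinkler=-1]  = -3
Wet = Soil*Sprinkler  [with Soil=-3, Sprinkler=-1]  = 3
Yield = 2Wet + Growth + 2  [with Wet=3, Growth=7]  = 15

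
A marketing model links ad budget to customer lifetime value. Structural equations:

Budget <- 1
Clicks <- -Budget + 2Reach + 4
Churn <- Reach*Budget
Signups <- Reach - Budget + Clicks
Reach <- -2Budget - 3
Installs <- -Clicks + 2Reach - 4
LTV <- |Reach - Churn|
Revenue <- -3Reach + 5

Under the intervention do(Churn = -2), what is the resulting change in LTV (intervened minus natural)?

3

Intervening sets Churn = -2 and removes its equation (Churn <- Reach*Budget).
Reach = -2Budget - 3  [with Budget=1]  = -5
LTV = |Reach - Churn|  [with Reach=-5, Churn=-2]  = 3
Without intervention: Reach = -2Budget - 3  [with Budget=1]  = -5; Churn = Reach*Budget  [with Reach=-5, Budget=1]  = -5; LTV = |Reach - Churn|  [with Reach=-5, Churn=-5]  = 0.
Change = 3 − 0 = 3.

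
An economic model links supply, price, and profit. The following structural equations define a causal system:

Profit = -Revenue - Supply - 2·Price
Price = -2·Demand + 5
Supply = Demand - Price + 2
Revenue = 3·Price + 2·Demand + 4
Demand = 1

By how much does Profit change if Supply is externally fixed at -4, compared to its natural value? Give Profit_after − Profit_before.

do(Supply=-4) replaces the equation Supply = Demand - Price + 2 with the constant Supply = -4.
Price = -2·Demand + 5  [with Demand=1]  = 3
Revenue = 3·Price + 2·Demand + 4  [with Price=3, Demand=1]  = 15
Profit = -Revenue - Supply - 2·Price  [with Revenue=15, Supply=-4, Price=3]  = -17
Without intervention: Price = -2·Demand + 5  [with Demand=1]  = 3; Supply = Demand - Price + 2  [with Demand=1, Price=3]  = 0; Revenue = 3·Price + 2·Demand + 4  [with Price=3, Demand=1]  = 15; Profit = -Revenue - Supply - 2·Price  [with Revenue=15, Supply=0, Price=3]  = -21.
Change = -17 − (-21) = 4.

4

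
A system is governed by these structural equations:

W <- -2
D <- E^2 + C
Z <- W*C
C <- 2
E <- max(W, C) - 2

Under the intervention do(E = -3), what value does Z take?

-4

The intervention breaks the incoming arrows to E: E <- max(W, C) - 2 no longer applies, and E = -3.
Z is not downstream of the intervention, so its value is determined by the original equations.
Z = W*C  [with W=-2, C=2]  = -4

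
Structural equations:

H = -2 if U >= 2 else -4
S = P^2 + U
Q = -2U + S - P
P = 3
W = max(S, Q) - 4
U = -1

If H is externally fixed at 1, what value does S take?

8

do(H=1) replaces the equation H = -2 if U >= 2 else -4 with the constant H = 1.
S is not downstream of the intervention, so its value is determined by the original equations.
S = P^2 + U  [with P=3, U=-1]  = 8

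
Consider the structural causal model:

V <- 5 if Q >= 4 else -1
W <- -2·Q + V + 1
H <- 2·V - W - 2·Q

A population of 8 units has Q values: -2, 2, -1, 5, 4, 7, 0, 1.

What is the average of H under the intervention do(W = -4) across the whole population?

2.5

The intervention sets W=-4 in all 8 units regardless of Q. Recomputing H per unit gives 6, -2, 4, 4, 6, 0, 2, 0; average 2.5.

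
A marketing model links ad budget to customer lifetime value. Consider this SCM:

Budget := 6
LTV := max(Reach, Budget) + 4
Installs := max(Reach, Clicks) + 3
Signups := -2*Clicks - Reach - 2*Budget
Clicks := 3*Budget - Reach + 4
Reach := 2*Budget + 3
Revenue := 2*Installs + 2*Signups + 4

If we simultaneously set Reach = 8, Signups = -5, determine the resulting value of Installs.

17

The joint intervention fixes Reach = 8, Signups = -5, removing each variable's own equation.
Clicks = 3*Budget - Reach + 4  [with Budget=6, Reach=8]  = 14
Installs = max(Reach, Clicks) + 3  [with Reach=8, Clicks=14]  = 17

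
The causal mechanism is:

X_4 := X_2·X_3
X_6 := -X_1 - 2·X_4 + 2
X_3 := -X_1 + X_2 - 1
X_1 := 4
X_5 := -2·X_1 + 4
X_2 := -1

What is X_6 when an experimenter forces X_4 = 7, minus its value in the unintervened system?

Under do(X_4=7), the mechanism X_4 := X_2·X_3 is discarded; X_4 is fixed at 7.
X_6 = -X_1 - 2·X_4 + 2  [with X_1=4, X_4=7]  = -16
Without intervention: X_3 = -X_1 + X_2 - 1  [with X_1=4, X_2=-1]  = -6; X_4 = X_2·X_3  [with X_2=-1, X_3=-6]  = 6; X_6 = -X_1 - 2·X_4 + 2  [with X_1=4, X_4=6]  = -14.
Change = -16 − (-14) = -2.

-2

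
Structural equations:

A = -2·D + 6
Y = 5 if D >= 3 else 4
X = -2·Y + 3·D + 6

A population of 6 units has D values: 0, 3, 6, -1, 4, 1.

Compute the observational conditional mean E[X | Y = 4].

Conditioning on Y=4 selects the 3 unit(s) with D ∈ {0, -1, 1}. Their X values: -2, -5, 1. Mean = -2.

-2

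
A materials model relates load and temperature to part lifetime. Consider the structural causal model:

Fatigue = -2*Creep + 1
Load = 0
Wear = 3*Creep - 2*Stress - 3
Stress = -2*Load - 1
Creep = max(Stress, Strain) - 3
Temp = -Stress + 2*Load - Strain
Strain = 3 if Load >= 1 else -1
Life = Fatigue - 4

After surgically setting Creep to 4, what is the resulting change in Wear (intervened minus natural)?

The intervention breaks the incoming arrows to Creep: Creep = max(Stress, Strain) - 3 no longer applies, and Creep = 4.
Stress = -2*Load - 1  [with Load=0]  = -1
Wear = 3*Creep - 2*Stress - 3  [with Creep=4, Stress=-1]  = 11
Without intervention: Stress = -2*Load - 1  [with Load=0]  = -1; Strain = 3 if Load >= 1 else -1  [with Load=0]  = -1; Creep = max(Stress, Strain) - 3  [with Stress=-1, Strain=-1]  = -4; Wear = 3*Creep - 2*Stress - 3  [with Creep=-4, Stress=-1]  = -13.
Change = 11 − (-13) = 24.

24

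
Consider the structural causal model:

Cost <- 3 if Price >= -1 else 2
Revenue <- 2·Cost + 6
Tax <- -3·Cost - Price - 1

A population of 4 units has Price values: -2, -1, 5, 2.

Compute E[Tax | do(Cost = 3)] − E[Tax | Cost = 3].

Every unit gets Cost=3 under the intervention. Tax values become -8, -9, -15, -12; E[Tax|do(Cost=3)] = -11.
Observing Cost=3 restricts to units where Cost's equation naturally yields 3: Price ∈ {-1, 5, 2}. In that subpopulation Tax = -9, -15, -12, mean -12.
Difference = -11 − (-12) = 1.

1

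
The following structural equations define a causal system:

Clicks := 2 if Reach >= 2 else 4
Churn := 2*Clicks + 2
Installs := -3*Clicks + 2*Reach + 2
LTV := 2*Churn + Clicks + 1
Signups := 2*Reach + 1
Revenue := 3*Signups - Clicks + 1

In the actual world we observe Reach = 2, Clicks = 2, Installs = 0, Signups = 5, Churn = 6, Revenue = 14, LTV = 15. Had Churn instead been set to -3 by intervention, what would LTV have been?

Under do(Churn=-3), the mechanism Churn := 2*Clicks + 2 is discarded; Churn is fixed at -3.
Clicks = 2 if Reach >= 2 else 4  [with Reach=2]  = 2
LTV = 2*Churn + Clicks + 1  [with Churn=-3, Clicks=2]  = -3

-3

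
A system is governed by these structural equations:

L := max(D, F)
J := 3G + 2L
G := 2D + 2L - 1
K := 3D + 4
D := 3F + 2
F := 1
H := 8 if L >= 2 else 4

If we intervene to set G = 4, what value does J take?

22

The intervention breaks the incoming arrows to G: G := 2D + 2L - 1 no longer applies, and G = 4.
D = 3F + 2  [with F=1]  = 5
L = max(D, F)  [with D=5, F=1]  = 5
J = 3G + 2L  [with G=4, L=5]  = 22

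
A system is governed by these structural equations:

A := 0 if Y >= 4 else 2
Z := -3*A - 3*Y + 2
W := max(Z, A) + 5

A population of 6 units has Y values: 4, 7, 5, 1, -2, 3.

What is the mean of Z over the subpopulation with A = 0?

Observing A=0 restricts to units where A's equation naturally yields 0: Y ∈ {4, 7, 5}. In that subpopulation Z = -10, -19, -13, mean -14.

-14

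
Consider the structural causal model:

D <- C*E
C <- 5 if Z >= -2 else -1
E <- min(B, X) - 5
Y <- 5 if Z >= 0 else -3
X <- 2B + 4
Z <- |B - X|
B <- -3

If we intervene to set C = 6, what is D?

Under do(C=6), the mechanism C <- 5 if Z >= -2 else -1 is discarded; C is fixed at 6.
X = 2B + 4  [with B=-3]  = -2
E = min(B, X) - 5  [with B=-3, X=-2]  = -8
D = C*E  [with C=6, E=-8]  = -48

-48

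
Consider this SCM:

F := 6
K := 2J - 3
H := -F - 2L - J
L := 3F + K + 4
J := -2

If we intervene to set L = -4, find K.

-7

Under do(L=-4), the mechanism L := 3F + K + 4 is discarded; L is fixed at -4.
Since K is not a descendant of the intervened variable, it is unaffected.
K = 2J - 3  [with J=-2]  = -7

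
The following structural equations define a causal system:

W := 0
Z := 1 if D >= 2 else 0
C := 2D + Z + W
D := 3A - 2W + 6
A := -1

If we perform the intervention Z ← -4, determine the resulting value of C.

Intervening sets Z = -4 and removes its equation (Z := 1 if D >= 2 else 0).
D = 3A - 2W + 6  [with A=-1, W=0]  = 3
C = 2D + Z + W  [with D=3, Z=-4, W=0]  = 2

2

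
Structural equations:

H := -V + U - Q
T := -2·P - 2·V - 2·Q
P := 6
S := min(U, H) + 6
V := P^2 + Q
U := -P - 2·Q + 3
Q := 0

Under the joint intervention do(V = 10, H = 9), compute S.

3

Setting V = 10, H = 9 by intervention discards those variables' equations.
U = -P - 2·Q + 3  [with P=6, Q=0]  = -3
S = min(U, H) + 6  [with U=-3, H=9]  = 3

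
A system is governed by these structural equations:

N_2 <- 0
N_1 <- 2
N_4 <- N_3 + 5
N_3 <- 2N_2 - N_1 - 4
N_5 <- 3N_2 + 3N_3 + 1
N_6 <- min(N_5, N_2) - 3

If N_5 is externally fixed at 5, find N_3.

-6

do(N_5=5) replaces the equation N_5 <- 3N_2 + 3N_3 + 1 with the constant N_5 = 5.
N_3 is not downstream of the intervention, so its value is determined by the original equations.
N_3 = 2N_2 - N_1 - 4  [with N_2=0, N_1=2]  = -6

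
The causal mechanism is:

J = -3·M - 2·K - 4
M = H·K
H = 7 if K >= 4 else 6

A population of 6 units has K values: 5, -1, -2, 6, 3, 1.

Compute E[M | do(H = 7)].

The intervention sets H=7 in all 6 units regardless of K. Recomputing M per unit gives 35, -7, -14, 42, 21, 7; average 14.

14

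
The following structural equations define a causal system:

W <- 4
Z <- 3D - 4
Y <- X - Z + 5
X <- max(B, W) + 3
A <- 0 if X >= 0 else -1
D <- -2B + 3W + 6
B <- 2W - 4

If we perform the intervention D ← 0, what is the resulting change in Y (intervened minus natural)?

30

The intervention breaks the incoming arrows to D: D <- -2B + 3W + 6 no longer applies, and D = 0.
B = 2W - 4  [with W=4]  = 4
X = max(B, W) + 3  [with B=4, W=4]  = 7
Z = 3D - 4  [with D=0]  = -4
Y = X - Z + 5  [with X=7, Z=-4]  = 16
Without intervention: B = 2W - 4  [with W=4]  = 4; D = -2B + 3W + 6  [with B=4, W=4]  = 10; X = max(B, W) + 3  [with B=4, W=4]  = 7; Z = 3D - 4  [with D=10]  = 26; Y = X - Z + 5  [with X=7, Z=26]  = -14.
Change = 16 − (-14) = 30.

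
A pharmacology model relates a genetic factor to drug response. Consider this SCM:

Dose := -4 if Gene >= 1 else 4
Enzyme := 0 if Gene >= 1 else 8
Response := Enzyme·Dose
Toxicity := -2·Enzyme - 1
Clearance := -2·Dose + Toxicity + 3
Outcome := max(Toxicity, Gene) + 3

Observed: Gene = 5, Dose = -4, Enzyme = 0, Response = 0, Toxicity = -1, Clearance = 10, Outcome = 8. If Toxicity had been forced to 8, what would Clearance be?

19

The intervention breaks the incoming arrows to Toxicity: Toxicity := -2·Enzyme - 1 no longer applies, and Toxicity = 8.
Dose = -4 if Gene >= 1 else 4  [with Gene=5]  = -4
Clearance = -2·Dose + Toxicity + 3  [with Dose=-4, Toxicity=8]  = 19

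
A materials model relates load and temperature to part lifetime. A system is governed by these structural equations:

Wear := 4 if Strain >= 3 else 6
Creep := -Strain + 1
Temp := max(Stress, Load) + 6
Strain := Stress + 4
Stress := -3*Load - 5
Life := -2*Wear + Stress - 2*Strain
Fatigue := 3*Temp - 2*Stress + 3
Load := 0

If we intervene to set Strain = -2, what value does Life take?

-13

The intervention breaks the incoming arrows to Strain: Strain := Stress + 4 no longer applies, and Strain = -2.
Stress = -3*Load - 5  [with Load=0]  = -5
Wear = 4 if Strain >= 3 else 6  [with Strain=-2]  = 6
Life = -2*Wear + Stress - 2*Strain  [with Wear=6, Stress=-5, Strain=-2]  = -13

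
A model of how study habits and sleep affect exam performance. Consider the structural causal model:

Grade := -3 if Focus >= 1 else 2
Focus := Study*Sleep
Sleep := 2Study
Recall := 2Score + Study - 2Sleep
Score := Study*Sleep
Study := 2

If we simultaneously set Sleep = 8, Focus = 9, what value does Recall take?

Under do(Sleep = 8, Focus = 9), each intervened variable's structural equation is replaced by its fixed value.
Score = Study*Sleep  [with Study=2, Sleep=8]  = 16
Recall = 2Score + Study - 2Sleep  [with Score=16, Study=2, Sleep=8]  = 18

18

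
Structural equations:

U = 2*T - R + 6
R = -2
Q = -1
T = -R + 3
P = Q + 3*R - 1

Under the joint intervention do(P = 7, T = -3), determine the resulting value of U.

2

Setting P = 7, T = -3 by intervention discards those variables' equations.
U = 2*T - R + 6  [with T=-3, R=-2]  = 2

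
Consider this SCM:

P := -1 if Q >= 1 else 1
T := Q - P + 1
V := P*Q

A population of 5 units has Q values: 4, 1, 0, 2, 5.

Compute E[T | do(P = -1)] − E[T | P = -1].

do(P=-1) breaks P's dependence on Q. With P=-1 fixed, T across the units is 6, 3, 2, 4, 7, mean 4.4.
Conditioning on P=-1 selects the 4 unit(s) with Q ∈ {4, 1, 2, 5}. Their T values: 6, 3, 4, 7. Mean = 5.
Difference = 4.4 − 5 = -0.6.

-0.6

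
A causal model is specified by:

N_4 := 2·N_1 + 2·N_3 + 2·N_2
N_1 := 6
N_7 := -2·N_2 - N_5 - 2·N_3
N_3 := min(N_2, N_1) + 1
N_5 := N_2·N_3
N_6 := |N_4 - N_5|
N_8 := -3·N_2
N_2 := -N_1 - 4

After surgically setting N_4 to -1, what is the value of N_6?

91

Under do(N_4=-1), the mechanism N_4 := 2·N_1 + 2·N_3 + 2·N_2 is discarded; N_4 is fixed at -1.
N_2 = -N_1 - 4  [with N_1=6]  = -10
N_3 = min(N_2, N_1) + 1  [with N_2=-10, N_1=6]  = -9
N_5 = N_2·N_3  [with N_2=-10, N_3=-9]  = 90
N_6 = |N_4 - N_5|  [with N_4=-1, N_5=90]  = 91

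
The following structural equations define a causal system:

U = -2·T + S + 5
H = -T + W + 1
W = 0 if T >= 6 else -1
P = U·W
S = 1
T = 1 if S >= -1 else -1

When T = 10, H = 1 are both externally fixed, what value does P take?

0

Setting T = 10, H = 1 by intervention discards those variables' equations.
W = 0 if T >= 6 else -1  [with T=10]  = 0
U = -2·T + S + 5  [with T=10, S=1]  = -14
P = U·W  [with U=-14, W=0]  = 0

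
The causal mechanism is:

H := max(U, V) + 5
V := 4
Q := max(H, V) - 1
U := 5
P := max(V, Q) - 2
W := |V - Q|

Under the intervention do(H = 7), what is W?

The intervention breaks the incoming arrows to H: H := max(U, V) + 5 no longer applies, and H = 7.
Q = max(H, V) - 1  [with H=7, V=4]  = 6
W = |V - Q|  [with V=4, Q=6]  = 2

2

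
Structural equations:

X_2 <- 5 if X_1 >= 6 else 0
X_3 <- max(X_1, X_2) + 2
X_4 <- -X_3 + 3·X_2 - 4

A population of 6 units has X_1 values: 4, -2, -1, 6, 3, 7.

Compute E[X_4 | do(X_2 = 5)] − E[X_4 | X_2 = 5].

Every unit gets X_2=5 under the intervention. X_4 values become 4, 4, 4, 3, 4, 2; E[X_4|do(X_2=5)] = 3.5.
E[X_4|X_2=5] averages over only the 2 units with X_2=5 (X_1 = 6, 7): X_4 = 3, 2, mean 2.5.
Difference = 3.5 − 2.5 = 1.

1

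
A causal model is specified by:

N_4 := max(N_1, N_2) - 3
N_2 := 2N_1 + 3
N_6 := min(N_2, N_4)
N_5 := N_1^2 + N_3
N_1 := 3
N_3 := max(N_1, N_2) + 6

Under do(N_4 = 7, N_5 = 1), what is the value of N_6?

7

The joint intervention fixes N_4 = 7, N_5 = 1, removing each variable's own equation.
N_2 = 2N_1 + 3  [with N_1=3]  = 9
N_6 = min(N_2, N_4)  [with N_2=9, N_4=7]  = 7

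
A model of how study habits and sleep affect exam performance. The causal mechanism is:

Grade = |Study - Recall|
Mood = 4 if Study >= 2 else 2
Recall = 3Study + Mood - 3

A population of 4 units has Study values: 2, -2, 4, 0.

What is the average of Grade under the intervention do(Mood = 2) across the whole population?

4

do(Mood=2) breaks Mood's dependence on Study. With Mood=2 fixed, Grade across the units is 3, 5, 7, 1, mean 4.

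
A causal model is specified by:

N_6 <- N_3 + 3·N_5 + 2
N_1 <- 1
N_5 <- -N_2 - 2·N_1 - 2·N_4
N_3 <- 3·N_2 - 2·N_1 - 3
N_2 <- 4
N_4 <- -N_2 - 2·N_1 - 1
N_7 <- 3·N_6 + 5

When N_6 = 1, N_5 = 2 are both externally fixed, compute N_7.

Setting N_6 = 1, N_5 = 2 by intervention discards those variables' equations.
N_7 = 3·N_6 + 5  [with N_6=1]  = 8

8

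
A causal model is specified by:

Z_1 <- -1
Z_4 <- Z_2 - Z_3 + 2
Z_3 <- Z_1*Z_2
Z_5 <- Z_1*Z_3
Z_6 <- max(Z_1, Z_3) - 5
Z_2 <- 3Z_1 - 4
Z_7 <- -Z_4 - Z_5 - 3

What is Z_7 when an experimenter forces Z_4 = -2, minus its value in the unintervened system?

The intervention breaks the incoming arrows to Z_4: Z_4 <- Z_2 - Z_3 + 2 no longer applies, and Z_4 = -2.
Z_2 = 3Z_1 - 4  [with Z_1=-1]  = -7
Z_3 = Z_1*Z_2  [with Z_1=-1, Z_2=-7]  = 7
Z_5 = Z_1*Z_3  [with Z_1=-1, Z_3=7]  = -7
Z_7 = -Z_4 - Z_5 - 3  [with Z_4=-2, Z_5=-7]  = 6
Without intervention: Z_2 = 3Z_1 - 4  [with Z_1=-1]  = -7; Z_3 = Z_1*Z_2  [with Z_1=-1, Z_2=-7]  = 7; Z_4 = Z_2 - Z_3 + 2  [with Z_2=-7, Z_3=7]  = -12; Z_5 = Z_1*Z_3  [with Z_1=-1, Z_3=7]  = -7; Z_7 = -Z_4 - Z_5 - 3  [with Z_4=-12, Z_5=-7]  = 16.
Change = 6 − 16 = -10.

-10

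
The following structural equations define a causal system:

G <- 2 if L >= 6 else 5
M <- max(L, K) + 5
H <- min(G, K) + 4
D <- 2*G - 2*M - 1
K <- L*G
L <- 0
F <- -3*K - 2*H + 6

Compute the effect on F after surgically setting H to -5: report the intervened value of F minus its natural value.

Intervening sets H = -5 and removes its equation (H <- min(G, K) + 4).
G = 2 if L >= 6 else 5  [with L=0]  = 5
K = L*G  [with L=0, G=5]  = 0
F = -3*K - 2*H + 6  [with K=0, H=-5]  = 16
Without intervention: G = 2 if L >= 6 else 5  [with L=0]  = 5; K = L*G  [with L=0, G=5]  = 0; H = min(G, K) + 4  [with G=5, K=0]  = 4; F = -3*K - 2*H + 6  [with K=0, H=4]  = -2.
Change = 16 − (-2) = 18.

18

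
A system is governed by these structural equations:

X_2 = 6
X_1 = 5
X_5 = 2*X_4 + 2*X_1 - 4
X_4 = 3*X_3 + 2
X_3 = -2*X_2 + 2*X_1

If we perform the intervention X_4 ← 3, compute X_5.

Intervening sets X_4 = 3 and removes its equation (X_4 = 3*X_3 + 2).
X_5 = 2*X_4 + 2*X_1 - 4  [with X_4=3, X_1=5]  = 12

12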